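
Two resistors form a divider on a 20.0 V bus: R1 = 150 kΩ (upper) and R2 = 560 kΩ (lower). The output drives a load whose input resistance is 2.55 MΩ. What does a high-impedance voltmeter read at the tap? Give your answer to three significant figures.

V_out ≈ 15.1 V

The load sits in parallel with R2: R2‖R_L = (560 × 2550) / (560 + 2550) = 459.2 kΩ.
V_out = 20.0 × 459.2 / (150 + 459.2) = 20.0 × 459.2/609.2 = 15.1 V.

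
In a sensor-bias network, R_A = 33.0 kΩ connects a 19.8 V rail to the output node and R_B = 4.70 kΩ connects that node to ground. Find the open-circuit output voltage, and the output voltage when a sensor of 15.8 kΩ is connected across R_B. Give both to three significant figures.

Open-circuit: V = 19.8 × 4.70/(33.0 + 4.70) = 2.47 V.
With the load, R_B becomes R_B‖R_L = 3.622 kΩ, so V = 19.8 × 3.622/36.62 = 1.96 V.

Unloaded: 2.47 V; loaded: 1.96 V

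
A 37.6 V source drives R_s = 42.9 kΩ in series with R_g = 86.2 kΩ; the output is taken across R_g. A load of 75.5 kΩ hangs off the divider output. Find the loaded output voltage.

The load sits in parallel with R_g: R_g‖R_L = (86.2 × 75.5) / (86.2 + 75.5) = 40.25 kΩ.
V_out = 37.6 × 40.25 / (42.9 + 40.25) = 37.6 × 40.25/83.15 = 18.2 V.

V_out ≈ 18.2 V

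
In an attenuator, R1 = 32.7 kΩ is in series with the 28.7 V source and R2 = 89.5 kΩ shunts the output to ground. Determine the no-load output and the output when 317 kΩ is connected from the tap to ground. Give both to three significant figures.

Unloaded: 21.0 V; loaded: 19.5 V

Open-circuit: V = 28.7 × 89.5/(32.7 + 89.5) = 21.0 V.
With the load, R2 becomes R2‖R_L = 69.79 kΩ, so V = 28.7 × 69.79/102.5 = 19.5 V.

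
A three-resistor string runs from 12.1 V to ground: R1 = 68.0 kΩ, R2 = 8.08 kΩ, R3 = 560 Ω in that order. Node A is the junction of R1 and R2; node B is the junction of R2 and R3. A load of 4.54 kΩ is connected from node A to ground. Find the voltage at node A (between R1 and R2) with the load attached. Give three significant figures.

V ≈ 0.507 V

Below node A the series string R2+R3 = 8640 Ω sits in parallel with the 4540 Ω load: 2976 Ω.
V_A = 12.1 × 2976/(68000 + 2976) = 0.507 V.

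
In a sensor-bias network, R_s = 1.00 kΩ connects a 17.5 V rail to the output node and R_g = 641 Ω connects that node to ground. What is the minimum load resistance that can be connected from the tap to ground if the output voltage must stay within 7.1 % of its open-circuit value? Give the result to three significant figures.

R_L(min) ≈ 5.11 kΩ

Output resistance R_th = R_s‖R_g = (1000 × 641)/1641 = 390.6 Ω.
The fractional drop is R_th/(R_th + R_L); requiring this ≤ 0.0710 gives R_L ≥ R_th(1/0.0710 − 1) = 390.6 × 13.08 = 5.11 kΩ.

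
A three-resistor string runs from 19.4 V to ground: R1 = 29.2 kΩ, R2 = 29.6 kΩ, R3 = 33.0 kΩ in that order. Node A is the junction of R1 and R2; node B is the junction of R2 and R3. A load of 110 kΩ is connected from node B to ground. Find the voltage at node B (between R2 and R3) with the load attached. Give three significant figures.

V ≈ 5.85 V

At node B, R3 is in parallel with the load: R3‖R_L = 25.38 kΩ.
Below node A the resistance is R2 + (R3‖R_L) = 54.98 kΩ, so V_A = 19.4 × 54.98/84.18 = 12.67 V.
Then V_B = V_A × (R3‖R_L)/(R2 + R3‖R_L) = 12.67 × 25.38/54.98 = 5.85 V.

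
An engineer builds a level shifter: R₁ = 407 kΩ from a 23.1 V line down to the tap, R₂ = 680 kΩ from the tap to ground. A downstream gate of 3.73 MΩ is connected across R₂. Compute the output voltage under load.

The load sits in parallel with R₂: R₂‖R_L = (680 × 3730) / (680 + 3730) = 575.1 kΩ.
V_out = 23.1 × 575.1 / (407 + 575.1) = 23.1 × 575.1/982.1 = 13.5 V.

V_out ≈ 13.5 V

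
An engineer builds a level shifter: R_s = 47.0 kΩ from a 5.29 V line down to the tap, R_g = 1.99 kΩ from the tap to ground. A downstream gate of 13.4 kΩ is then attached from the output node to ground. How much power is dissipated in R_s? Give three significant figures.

P ≈ 0.554 mW

Total resistance from the source is R_s + (R_g‖R_L) = 48.73 kΩ, so I = 5.29/48.73 kΩ = 0.1086 mA.
P = I²·R_s = (0.1086 mA)² × 47.0 kΩ = 0.554 mW.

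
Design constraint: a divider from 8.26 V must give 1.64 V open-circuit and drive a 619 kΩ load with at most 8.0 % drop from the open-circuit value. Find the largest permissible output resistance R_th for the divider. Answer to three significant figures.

R_th ≤ 53.8 kΩ

Loading drop = R_th/(R_th + R_L) ≤ 0.0800, so R_th ≤ R_L · ε/(1−ε) = 619 kΩ × 0.0800/0.9200 = 53.8 kΩ.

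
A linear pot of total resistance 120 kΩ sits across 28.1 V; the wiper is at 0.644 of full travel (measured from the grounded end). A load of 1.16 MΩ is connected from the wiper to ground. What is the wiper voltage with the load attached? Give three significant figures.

V ≈ 17.7 V

The wiper splits the pot into (1−α)R = 42.72 kΩ above and αR = 77.28 kΩ below.
Lower section ‖ load = 72.45 kΩ.
V_wiper = 28.1 × 72.45/(42.72 + 72.45) = 17.7 V.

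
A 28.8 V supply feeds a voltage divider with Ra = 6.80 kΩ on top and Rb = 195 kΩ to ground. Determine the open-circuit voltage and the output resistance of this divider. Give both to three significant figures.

V_th is the open-circuit tap voltage: 28.8 × 195/(6.80 + 195) = 27.8 V.
With the supply zeroed, Ra and Rb appear in parallel from the tap: R_th = Ra‖Rb = (6.80 × 195)/201.8 = 6.57 kΩ.

V_th = 27.8 V, R_th = 6.57 kΩ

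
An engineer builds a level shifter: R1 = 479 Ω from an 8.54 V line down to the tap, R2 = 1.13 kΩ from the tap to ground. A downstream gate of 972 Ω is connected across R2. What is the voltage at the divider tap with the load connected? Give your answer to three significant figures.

V_out ≈ 4.46 V

The load sits in parallel with R2: R2‖R_L = (1130 × 972) / (1130 + 972) = 522.5 Ω.
V_out = 8.54 × 522.5 / (479 + 522.5) = 8.54 × 522.5/1002 = 4.46 V.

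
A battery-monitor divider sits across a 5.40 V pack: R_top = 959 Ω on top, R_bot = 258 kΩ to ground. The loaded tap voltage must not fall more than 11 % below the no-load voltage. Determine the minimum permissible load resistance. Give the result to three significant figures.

R_L(min) ≈ 7.73 kΩ

Output resistance R_th = R_top‖R_bot = (959 × 258000)/259000 = 955.4 Ω.
The fractional drop is R_th/(R_th + R_L); requiring this ≤ 0.110 gives R_L ≥ R_th(1/0.110 − 1) = 955.4 × 8.091 = 7.73 kΩ.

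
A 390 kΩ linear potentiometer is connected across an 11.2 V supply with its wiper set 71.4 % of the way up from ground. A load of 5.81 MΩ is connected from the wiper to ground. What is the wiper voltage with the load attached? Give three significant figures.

The wiper splits the pot into (1−α)R = 111.5 kΩ above and αR = 278.5 kΩ below.
Lower section ‖ load = 265.7 kΩ.
V_wiper = 11.2 × 265.7/(111.5 + 265.7) = 7.89 V.

V ≈ 7.89 V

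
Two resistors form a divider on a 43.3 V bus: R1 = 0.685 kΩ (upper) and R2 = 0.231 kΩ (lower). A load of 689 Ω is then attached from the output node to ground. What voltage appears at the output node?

V_out ≈ 8.73 V

The load sits in parallel with R2: R2‖R_L = (231 × 689) / (231 + 689) = 173.0 Ω.
V_out = 43.3 × 173.0 / (685 + 173.0) = 43.3 × 173.0/858.0 = 8.73 V.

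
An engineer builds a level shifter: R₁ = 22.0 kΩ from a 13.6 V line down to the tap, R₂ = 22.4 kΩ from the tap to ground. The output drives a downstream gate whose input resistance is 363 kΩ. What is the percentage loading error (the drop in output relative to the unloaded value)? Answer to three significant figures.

The divider's output (Thévenin) resistance is R₁‖R₂ = 11.10 kΩ.
Fractional drop under load = R_th/(R_th + R_L) = 11.10 / (11.10 + 363) = 0.02967.
So the output falls by 2.97 %.

2.97 %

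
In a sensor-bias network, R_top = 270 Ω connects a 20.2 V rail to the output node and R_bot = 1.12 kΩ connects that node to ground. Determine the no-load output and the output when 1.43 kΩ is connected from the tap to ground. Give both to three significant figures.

Unloaded: 16.3 V; loaded: 14.1 V

Open-circuit: V = 20.2 × 1120/(270 + 1120) = 16.3 V.
With the load, R_bot becomes R_bot‖R_L = 628.1 Ω, so V = 20.2 × 628.1/898.1 = 14.1 V.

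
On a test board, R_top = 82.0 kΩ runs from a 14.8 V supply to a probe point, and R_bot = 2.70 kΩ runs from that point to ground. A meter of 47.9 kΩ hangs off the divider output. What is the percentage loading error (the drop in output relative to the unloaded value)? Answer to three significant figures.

5.17 %

The divider's output (Thévenin) resistance is R_top‖R_bot = 2.614 kΩ.
Fractional drop under load = R_th/(R_th + R_L) = 2.614 / (2.614 + 47.9) = 0.05175.
So the output falls by 5.17 %.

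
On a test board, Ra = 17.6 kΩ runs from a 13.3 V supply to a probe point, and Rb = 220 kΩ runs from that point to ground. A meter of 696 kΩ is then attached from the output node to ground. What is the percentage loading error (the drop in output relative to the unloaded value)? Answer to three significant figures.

2.29 %

The divider's output (Thévenin) resistance is Ra‖Rb = 16.30 kΩ.
Fractional drop under load = R_th/(R_th + R_L) = 16.30 / (16.30 + 696) = 0.02288.
So the output falls by 2.29 %.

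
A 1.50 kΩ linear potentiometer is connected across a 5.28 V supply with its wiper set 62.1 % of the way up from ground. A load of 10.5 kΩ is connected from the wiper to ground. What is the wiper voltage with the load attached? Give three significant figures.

The wiper splits the pot into (1−α)R = 568.5 Ω above and αR = 931.5 Ω below.
Lower section ‖ load = 855.6 Ω.
V_wiper = 5.28 × 855.6/(568.5 + 855.6) = 3.17 V.

V ≈ 3.17 V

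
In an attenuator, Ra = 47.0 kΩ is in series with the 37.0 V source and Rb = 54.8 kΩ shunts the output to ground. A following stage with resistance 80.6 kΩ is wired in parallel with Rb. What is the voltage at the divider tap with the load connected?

V_out ≈ 15.2 V

The load sits in parallel with Rb: Rb‖R_L = (54.8 × 80.6) / (54.8 + 80.6) = 32.62 kΩ.
V_out = 37.0 × 32.62 / (47.0 + 32.62) = 37.0 × 32.62/79.62 = 15.2 V.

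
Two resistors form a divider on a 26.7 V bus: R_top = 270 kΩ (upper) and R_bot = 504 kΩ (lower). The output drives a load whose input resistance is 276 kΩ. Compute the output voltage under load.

The load sits in parallel with R_bot: R_bot‖R_L = (504 × 276) / (504 + 276) = 178.3 kΩ.
V_out = 26.7 × 178.3 / (270 + 178.3) = 26.7 × 178.3/448.3 = 10.6 V.

V_out ≈ 10.6 V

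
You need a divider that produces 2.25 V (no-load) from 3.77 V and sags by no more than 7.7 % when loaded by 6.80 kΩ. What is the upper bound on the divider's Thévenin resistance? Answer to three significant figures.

R_th ≤ 567 Ω

Loading drop = R_th/(R_th + R_L) ≤ 0.0770, so R_th ≤ R_L · ε/(1−ε) = 6.80 kΩ × 0.0770/0.9230 = 567 Ω.
(Any R1, R2 with R2/(R1+R2) = 0.597 and R1‖R2 ≤ 567 Ω will meet the spec.)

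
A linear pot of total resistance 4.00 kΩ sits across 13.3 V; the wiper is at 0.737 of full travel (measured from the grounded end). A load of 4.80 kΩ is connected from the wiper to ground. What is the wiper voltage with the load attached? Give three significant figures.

The wiper splits the pot into (1−α)R = 1.052 kΩ above and αR = 2.948 kΩ below.
Lower section ‖ load = 1.826 kΩ.
V_wiper = 13.3 × 1.826/(1.052 + 1.826) = 8.44 V.

V ≈ 8.44 V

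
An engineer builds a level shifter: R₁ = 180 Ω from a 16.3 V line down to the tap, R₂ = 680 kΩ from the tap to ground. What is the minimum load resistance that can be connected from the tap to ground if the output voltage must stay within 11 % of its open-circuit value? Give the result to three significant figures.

R_L(min) ≈ 1.46 kΩ

Output resistance R_th = R₁‖R₂ = (180 × 680000)/680200 = 180.0 Ω.
The fractional drop is R_th/(R_th + R_L); requiring this ≤ 0.110 gives R_L ≥ R_th(1/0.110 − 1) = 180.0 × 8.091 = 1.46 kΩ.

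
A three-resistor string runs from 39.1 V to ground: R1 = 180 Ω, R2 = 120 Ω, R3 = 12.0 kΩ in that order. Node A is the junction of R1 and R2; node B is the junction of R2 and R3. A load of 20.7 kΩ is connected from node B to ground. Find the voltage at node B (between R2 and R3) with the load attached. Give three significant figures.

At node B, R3 is in parallel with the load: R3‖R_L = 7596 Ω.
Below node A the resistance is R2 + (R3‖R_L) = 7716 Ω, so V_A = 39.1 × 7716/7896 = 38.21 V.
Then V_B = V_A × (R3‖R_L)/(R2 + R3‖R_L) = 38.21 × 7596/7716 = 37.6 V.

V ≈ 37.6 V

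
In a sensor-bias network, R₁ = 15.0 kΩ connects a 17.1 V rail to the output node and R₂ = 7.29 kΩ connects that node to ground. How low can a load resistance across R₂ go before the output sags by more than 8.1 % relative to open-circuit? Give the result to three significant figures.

Output resistance R_th = R₁‖R₂ = (15.0 × 7.29)/22.29 = 4.906 kΩ.
The fractional drop is R_th/(R_th + R_L); requiring this ≤ 0.0810 gives R_L ≥ R_th(1/0.0810 − 1) = 4.906 × 11.35 = 55.7 kΩ.

R_L(min) ≈ 55.7 kΩ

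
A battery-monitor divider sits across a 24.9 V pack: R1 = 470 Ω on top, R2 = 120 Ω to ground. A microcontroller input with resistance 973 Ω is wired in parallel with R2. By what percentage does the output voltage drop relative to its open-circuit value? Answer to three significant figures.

The divider's output (Thévenin) resistance is R1‖R2 = 95.59 Ω.
Fractional drop under load = R_th/(R_th + R_L) = 95.59 / (95.59 + 973) = 0.08946.
So the output falls by 8.95 %.

8.95 %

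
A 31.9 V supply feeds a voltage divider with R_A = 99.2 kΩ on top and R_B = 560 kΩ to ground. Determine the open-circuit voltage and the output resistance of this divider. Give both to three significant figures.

V_th = 27.1 V, R_th = 84.3 kΩ

V_th is the open-circuit tap voltage: 31.9 × 560/(99.2 + 560) = 27.1 V.
With the supply zeroed, R_A and R_B appear in parallel from the tap: R_th = R_A‖R_B = (99.2 × 560)/659.2 = 84.3 kΩ.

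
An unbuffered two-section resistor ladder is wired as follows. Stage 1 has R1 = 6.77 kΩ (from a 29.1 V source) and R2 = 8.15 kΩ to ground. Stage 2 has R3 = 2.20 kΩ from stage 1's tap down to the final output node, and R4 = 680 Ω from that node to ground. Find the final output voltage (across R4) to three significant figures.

V_out ≈ 1.64 V

Stage 2 presents R3+R4 = 2880 Ω as a load on stage 1's tap.
Stage 1's lower leg becomes R2‖(R3+R4) = 2128 Ω, so V_mid = 29.1 × 2128/8898 = 6.959 V.
Stage 2 is itself unloaded: V_out = V_mid × R4/(R3+R4) = 6.959 × 680/2880 = 1.64 V.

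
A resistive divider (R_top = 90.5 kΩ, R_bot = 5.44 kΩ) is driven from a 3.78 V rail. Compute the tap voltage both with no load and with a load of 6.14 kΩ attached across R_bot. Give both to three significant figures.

Open-circuit: V = 3.78 × 5.44/(90.5 + 5.44) = 0.214 V.
With the load, R_bot becomes R_bot‖R_L = 2.884 kΩ, so V = 3.78 × 2.884/93.38 = 0.117 V.

Unloaded: 0.214 V; loaded: 0.117 V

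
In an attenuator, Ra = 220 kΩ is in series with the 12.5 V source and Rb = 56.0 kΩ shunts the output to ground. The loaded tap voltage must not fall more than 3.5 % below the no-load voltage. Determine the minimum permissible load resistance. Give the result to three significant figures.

Output resistance R_th = Ra‖Rb = (220 × 56.0)/276.0 = 44.64 kΩ.
The fractional drop is R_th/(R_th + R_L); requiring this ≤ 0.0350 gives R_L ≥ R_th(1/0.0350 − 1) = 44.64 × 27.57 = 1.23 MΩ.

R_L(min) ≈ 1.23 MΩ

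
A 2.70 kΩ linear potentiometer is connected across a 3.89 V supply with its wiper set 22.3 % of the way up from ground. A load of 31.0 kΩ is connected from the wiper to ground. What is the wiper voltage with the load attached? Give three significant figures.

V ≈ 0.855 V

The wiper splits the pot into (1−α)R = 2098 Ω above and αR = 602.1 Ω below.
Lower section ‖ load = 590.6 Ω.
V_wiper = 3.89 × 590.6/(2098 + 590.6) = 0.855 V.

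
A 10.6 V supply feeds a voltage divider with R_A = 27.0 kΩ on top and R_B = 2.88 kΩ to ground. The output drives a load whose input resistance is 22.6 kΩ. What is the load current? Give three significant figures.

R_B‖R_L = 2.554 kΩ; V_out = 10.6 × 2.554/29.55 = 0.9162 V.
I_L = V_out / R_L = 0.9162 / 22.6 kΩ = 0.0405 mA.

I_L ≈ 0.0405 mA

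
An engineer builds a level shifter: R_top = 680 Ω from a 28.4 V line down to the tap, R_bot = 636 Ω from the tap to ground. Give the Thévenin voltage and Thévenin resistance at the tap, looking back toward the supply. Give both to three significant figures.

V_th is the open-circuit tap voltage: 28.4 × 636/(680 + 636) = 13.7 V.
With the supply zeroed, R_top and R_bot appear in parallel from the tap: R_th = R_top‖R_bot = (680 × 636)/1316 = 329 Ω.

V_th = 13.7 V, R_th = 329 Ω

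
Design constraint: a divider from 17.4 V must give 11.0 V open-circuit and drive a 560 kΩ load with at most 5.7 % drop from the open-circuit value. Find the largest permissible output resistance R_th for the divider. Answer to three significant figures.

Loading drop = R_th/(R_th + R_L) ≤ 0.0570, so R_th ≤ R_L · ε/(1−ε) = 560 kΩ × 0.0570/0.9430 = 33.8 kΩ.

R_th ≤ 33.8 kΩ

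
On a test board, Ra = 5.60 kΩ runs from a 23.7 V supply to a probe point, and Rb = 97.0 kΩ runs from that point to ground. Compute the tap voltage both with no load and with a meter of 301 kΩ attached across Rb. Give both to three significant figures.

Unloaded: 22.4 V; loaded: 22.0 V

Open-circuit: V = 23.7 × 97.0/(5.60 + 97.0) = 22.4 V.
With the load, Rb becomes Rb‖R_L = 73.36 kΩ, so V = 23.7 × 73.36/78.96 = 22.0 V.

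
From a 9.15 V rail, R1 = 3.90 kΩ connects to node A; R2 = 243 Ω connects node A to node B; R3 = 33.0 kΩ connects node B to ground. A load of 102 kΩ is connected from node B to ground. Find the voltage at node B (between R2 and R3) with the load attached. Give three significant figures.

At node B, R3 is in parallel with the load: R3‖R_L = 24930 Ω.
Below node A the resistance is R2 + (R3‖R_L) = 25180 Ω, so V_A = 9.15 × 25180/29080 = 7.923 V.
Then V_B = V_A × (R3‖R_L)/(R2 + R3‖R_L) = 7.923 × 24930/25180 = 7.85 V.

V ≈ 7.85 V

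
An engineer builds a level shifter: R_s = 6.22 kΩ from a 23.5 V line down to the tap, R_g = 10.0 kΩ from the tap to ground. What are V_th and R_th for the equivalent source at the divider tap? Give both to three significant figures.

V_th = 14.5 V, R_th = 3.83 kΩ

V_th is the open-circuit tap voltage: 23.5 × 10.0/(6.22 + 10.0) = 14.5 V.
With the supply zeroed, R_s and R_g appear in parallel from the tap: R_th = R_s‖R_g = (6.22 × 10.0)/16.22 = 3.83 kΩ.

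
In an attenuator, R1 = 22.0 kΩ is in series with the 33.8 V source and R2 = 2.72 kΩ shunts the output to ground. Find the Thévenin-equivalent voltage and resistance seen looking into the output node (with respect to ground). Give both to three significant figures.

V_th is the open-circuit tap voltage: 33.8 × 2.72/(22.0 + 2.72) = 3.72 V.
With the supply zeroed, R1 and R2 appear in parallel from the tap: R_th = R1‖R2 = (22.0 × 2.72)/24.72 = 2.42 kΩ.

V_th = 3.72 V, R_th = 2.42 kΩ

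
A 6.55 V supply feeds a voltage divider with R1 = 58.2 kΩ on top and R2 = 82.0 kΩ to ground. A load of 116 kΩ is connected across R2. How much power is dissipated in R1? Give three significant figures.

Total resistance from the source is R1 + (R2‖R_L) = 106.2 kΩ, so I = 6.55/106.2 kΩ = 0.06165 mA.
P = I²·R1 = (0.06165 mA)² × 58.2 kΩ = 0.221 mW.

P ≈ 0.221 mW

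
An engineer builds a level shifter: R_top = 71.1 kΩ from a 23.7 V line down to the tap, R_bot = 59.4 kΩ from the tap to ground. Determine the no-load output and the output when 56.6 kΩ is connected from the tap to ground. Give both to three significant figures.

Open-circuit: V = 23.7 × 59.4/(71.1 + 59.4) = 10.8 V.
With the load, R_bot becomes R_bot‖R_L = 28.98 kΩ, so V = 23.7 × 28.98/100.1 = 6.86 V.

Unloaded: 10.8 V; loaded: 6.86 V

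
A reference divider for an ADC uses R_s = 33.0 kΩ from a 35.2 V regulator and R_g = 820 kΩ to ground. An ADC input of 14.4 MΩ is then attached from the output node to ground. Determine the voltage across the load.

The load sits in parallel with R_g: R_g‖R_L = (820 × 14400) / (820 + 14400) = 775.8 kΩ.
V_out = 35.2 × 775.8 / (33.0 + 775.8) = 35.2 × 775.8/808.8 = 33.8 V.

V_out ≈ 33.8 V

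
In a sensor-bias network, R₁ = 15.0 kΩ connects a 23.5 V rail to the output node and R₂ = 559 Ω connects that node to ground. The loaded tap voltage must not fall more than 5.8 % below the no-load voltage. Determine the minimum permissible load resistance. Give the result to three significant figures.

Output resistance R_th = R₁‖R₂ = (15000 × 559)/15560 = 538.9 Ω.
The fractional drop is R_th/(R_th + R_L); requiring this ≤ 0.0580 gives R_L ≥ R_th(1/0.0580 − 1) = 538.9 × 16.24 = 8.75 kΩ.

R_L(min) ≈ 8.75 kΩ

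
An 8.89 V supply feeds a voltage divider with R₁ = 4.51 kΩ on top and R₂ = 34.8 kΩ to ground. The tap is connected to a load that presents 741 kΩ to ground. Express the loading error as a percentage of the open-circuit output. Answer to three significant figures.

The divider's output (Thévenin) resistance is R₁‖R₂ = 3.993 kΩ.
Fractional drop under load = R_th/(R_th + R_L) = 3.993 / (3.993 + 741) = 0.005359.
So the output falls by 0.536 %.

0.536 %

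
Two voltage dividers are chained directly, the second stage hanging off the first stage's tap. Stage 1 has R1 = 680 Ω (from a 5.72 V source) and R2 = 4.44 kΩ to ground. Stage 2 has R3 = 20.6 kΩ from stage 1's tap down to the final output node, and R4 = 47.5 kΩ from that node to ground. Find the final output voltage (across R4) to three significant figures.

V_out ≈ 3.43 V

Stage 2 presents R3+R4 = 68100 Ω as a load on stage 1's tap.
Stage 1's lower leg becomes R2‖(R3+R4) = 4168 Ω, so V_mid = 5.72 × 4168/4848 = 4.918 V.
Stage 2 is itself unloaded: V_out = V_mid × R4/(R3+R4) = 4.918 × 47500/68100 = 3.43 V.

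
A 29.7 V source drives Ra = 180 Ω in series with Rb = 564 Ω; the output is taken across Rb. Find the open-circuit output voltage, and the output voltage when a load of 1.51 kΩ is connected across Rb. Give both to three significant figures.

Open-circuit: V = 29.7 × 564/(180 + 564) = 22.5 V.
With the load, Rb becomes Rb‖R_L = 410.6 Ω, so V = 29.7 × 410.6/590.6 = 20.6 V.

Unloaded: 22.5 V; loaded: 20.6 V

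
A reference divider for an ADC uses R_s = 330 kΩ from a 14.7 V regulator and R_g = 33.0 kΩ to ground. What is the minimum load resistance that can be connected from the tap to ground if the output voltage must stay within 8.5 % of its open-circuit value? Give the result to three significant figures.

R_L(min) ≈ 323 kΩ

Output resistance R_th = R_s‖R_g = (330 × 33.0)/363.0 = 30.00 kΩ.
The fractional drop is R_th/(R_th + R_L); requiring this ≤ 0.0850 gives R_L ≥ R_th(1/0.0850 − 1) = 30.00 × 10.76 = 323 kΩ.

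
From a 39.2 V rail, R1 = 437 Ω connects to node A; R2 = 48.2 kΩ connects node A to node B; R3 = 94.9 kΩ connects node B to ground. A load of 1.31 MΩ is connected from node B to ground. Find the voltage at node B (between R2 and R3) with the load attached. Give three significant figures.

V ≈ 25.3 V

At node B, R3 is in parallel with the load: R3‖R_L = 88490 Ω.
Below node A the resistance is R2 + (R3‖R_L) = 136700 Ω, so V_A = 39.2 × 136700/137100 = 39.08 V.
Then V_B = V_A × (R3‖R_L)/(R2 + R3‖R_L) = 39.08 × 88490/136700 = 25.3 V.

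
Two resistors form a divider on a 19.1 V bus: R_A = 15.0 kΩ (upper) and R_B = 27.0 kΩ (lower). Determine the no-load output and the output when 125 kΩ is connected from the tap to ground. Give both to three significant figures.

Open-circuit: V = 19.1 × 27.0/(15.0 + 27.0) = 12.3 V.
With the load, R_B becomes R_B‖R_L = 22.20 kΩ, so V = 19.1 × 22.20/37.20 = 11.4 V.

Unloaded: 12.3 V; loaded: 11.4 V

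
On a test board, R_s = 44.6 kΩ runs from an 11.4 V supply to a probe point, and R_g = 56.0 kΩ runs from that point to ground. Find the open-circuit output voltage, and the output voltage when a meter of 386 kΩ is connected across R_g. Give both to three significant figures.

Unloaded: 6.35 V; loaded: 5.96 V

Open-circuit: V = 11.4 × 56.0/(44.6 + 56.0) = 6.35 V.
With the load, R_g becomes R_g‖R_L = 48.90 kΩ, so V = 11.4 × 48.90/93.50 = 5.96 V.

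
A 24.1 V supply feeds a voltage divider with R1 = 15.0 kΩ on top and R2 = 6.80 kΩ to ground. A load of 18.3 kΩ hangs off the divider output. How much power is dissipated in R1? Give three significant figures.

P ≈ 21.9 mW

Total resistance from the source is R1 + (R2‖R_L) = 19.96 kΩ, so I = 24.1/19.96 kΩ = 1.208 mA.
P = I²·R1 = (1.208 mA)² × 15.0 kΩ = 21.9 mW.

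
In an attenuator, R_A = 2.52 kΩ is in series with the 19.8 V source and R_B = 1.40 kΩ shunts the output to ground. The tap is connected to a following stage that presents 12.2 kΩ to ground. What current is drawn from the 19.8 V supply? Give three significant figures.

R_B‖R_L = 1.256 kΩ, so the source sees R_A + R_B‖R_L = 3.776 kΩ.
I = 19.8 V / 3.776 kΩ = 5.24 mA.

I ≈ 5.24 mA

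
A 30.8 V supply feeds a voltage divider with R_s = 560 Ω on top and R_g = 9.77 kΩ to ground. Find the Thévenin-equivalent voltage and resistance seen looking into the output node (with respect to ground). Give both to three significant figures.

V_th is the open-circuit tap voltage: 30.8 × 9770/(560 + 9770) = 29.1 V.
With the supply zeroed, R_s and R_g appear in parallel from the tap: R_th = R_s‖R_g = (560 × 9770)/10330 = 530 Ω.

V_th = 29.1 V, R_th = 530 Ω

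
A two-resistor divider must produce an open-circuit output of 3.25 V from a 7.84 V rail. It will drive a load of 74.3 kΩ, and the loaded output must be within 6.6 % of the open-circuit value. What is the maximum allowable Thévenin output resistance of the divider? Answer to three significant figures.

Loading drop = R_th/(R_th + R_L) ≤ 0.0660, so R_th ≤ R_L · ε/(1−ε) = 74.3 kΩ × 0.0660/0.9340 = 5.25 kΩ.

R_th ≤ 5.25 kΩ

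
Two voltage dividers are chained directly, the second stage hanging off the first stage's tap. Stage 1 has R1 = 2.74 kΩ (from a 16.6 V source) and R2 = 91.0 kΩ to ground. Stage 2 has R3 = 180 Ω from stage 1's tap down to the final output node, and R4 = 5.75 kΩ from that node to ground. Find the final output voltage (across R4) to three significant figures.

Stage 2 presents R3+R4 = 5930 Ω as a load on stage 1's tap.
Stage 1's lower leg becomes R2‖(R3+R4) = 5567 Ω, so V_mid = 16.6 × 5567/8307 = 11.12 V.
Stage 2 is itself unloaded: V_out = V_mid × R4/(R3+R4) = 11.12 × 5750/5930 = 10.8 V.

V_out ≈ 10.8 V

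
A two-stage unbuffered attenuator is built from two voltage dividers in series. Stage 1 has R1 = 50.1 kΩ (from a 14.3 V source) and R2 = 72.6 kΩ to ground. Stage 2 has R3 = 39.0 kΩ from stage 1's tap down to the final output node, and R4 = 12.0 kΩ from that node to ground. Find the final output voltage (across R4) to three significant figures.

V_out ≈ 1.26 V

Stage 2 presents R3+R4 = 51.00 kΩ as a load on stage 1's tap.
Stage 1's lower leg becomes R2‖(R3+R4) = 29.96 kΩ, so V_mid = 14.3 × 29.96/80.06 = 5.351 V.
Stage 2 is itself unloaded: V_out = V_mid × R4/(R3+R4) = 5.351 × 12.0/51.00 = 1.26 V.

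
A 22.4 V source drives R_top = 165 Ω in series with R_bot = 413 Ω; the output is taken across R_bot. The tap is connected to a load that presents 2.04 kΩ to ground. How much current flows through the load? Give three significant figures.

R_bot‖R_L = 343.5 Ω; V_out = 22.4 × 343.5/508.5 = 15.13 V.
I_L = V_out / R_L = 15.13 / 2.04 kΩ = 7.42 mA.

I_L ≈ 7.42 mA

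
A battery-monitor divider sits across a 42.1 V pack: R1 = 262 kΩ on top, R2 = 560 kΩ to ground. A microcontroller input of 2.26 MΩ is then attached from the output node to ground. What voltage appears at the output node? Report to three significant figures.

The load sits in parallel with R2: R2‖R_L = (560 × 2260) / (560 + 2260) = 448.8 kΩ.
V_out = 42.1 × 448.8 / (262 + 448.8) = 42.1 × 448.8/710.8 = 26.6 V.
(Unloaded it would have been 28.7 V.)

V_out ≈ 26.6 V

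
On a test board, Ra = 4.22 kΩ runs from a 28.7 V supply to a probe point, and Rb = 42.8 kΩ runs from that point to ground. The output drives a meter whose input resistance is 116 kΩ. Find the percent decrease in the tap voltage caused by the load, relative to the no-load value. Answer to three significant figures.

The divider's output (Thévenin) resistance is Ra‖Rb = 3.841 kΩ.
Fractional drop under load = R_th/(R_th + R_L) = 3.841 / (3.841 + 116) = 0.03205.
So the output falls by 3.21 %.

3.21 %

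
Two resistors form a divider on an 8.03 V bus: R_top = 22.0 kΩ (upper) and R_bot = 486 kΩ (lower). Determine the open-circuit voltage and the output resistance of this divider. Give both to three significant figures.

V_th = 7.68 V, R_th = 21.0 kΩ

V_th is the open-circuit tap voltage: 8.03 × 486/(22.0 + 486) = 7.68 V.
With the supply zeroed, R_top and R_bot appear in parallel from the tap: R_th = R_top‖R_bot = (22.0 × 486)/508.0 = 21.0 kΩ.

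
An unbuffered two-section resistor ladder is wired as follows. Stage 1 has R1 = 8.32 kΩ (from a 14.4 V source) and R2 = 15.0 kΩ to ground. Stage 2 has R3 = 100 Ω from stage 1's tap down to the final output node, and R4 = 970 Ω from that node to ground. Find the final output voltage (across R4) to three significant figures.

V_out ≈ 1.40 V

Stage 2 presents R3+R4 = 1070 Ω as a load on stage 1's tap.
Stage 1's lower leg becomes R2‖(R3+R4) = 998.8 Ω, so V_mid = 14.4 × 998.8/9319 = 1.543 V.
Stage 2 is itself unloaded: V_out = V_mid × R4/(R3+R4) = 1.543 × 970/1070 = 1.40 V.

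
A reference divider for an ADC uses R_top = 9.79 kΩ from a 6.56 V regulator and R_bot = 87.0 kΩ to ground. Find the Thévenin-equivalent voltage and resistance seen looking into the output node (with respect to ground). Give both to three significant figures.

V_th = 5.90 V, R_th = 8.80 kΩ

V_th is the open-circuit tap voltage: 6.56 × 87.0/(9.79 + 87.0) = 5.90 V.
With the supply zeroed, R_top and R_bot appear in parallel from the tap: R_th = R_top‖R_bot = (9.79 × 87.0)/96.79 = 8.80 kΩ.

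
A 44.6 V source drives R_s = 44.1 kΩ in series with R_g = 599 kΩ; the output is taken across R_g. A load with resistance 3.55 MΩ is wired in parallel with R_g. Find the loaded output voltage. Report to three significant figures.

V_out ≈ 41.1 V

The load sits in parallel with R_g: R_g‖R_L = (599 × 3550) / (599 + 3550) = 512.5 kΩ.
V_out = 44.6 × 512.5 / (44.1 + 512.5) = 44.6 × 512.5/556.6 = 41.1 V.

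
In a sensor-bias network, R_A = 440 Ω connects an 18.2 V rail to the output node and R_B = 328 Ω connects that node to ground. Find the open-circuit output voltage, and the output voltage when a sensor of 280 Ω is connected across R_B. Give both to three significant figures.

Unloaded: 7.77 V; loaded: 4.65 V

Open-circuit: V = 18.2 × 328/(440 + 328) = 7.77 V.
With the load, R_B becomes R_B‖R_L = 151.1 Ω, so V = 18.2 × 151.1/591.1 = 4.65 V.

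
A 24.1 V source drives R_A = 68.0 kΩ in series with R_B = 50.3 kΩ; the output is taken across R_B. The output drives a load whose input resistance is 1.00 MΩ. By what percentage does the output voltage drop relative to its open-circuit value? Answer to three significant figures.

The divider's output (Thévenin) resistance is R_A‖R_B = 28.91 kΩ.
Fractional drop under load = R_th/(R_th + R_L) = 28.91 / (28.91 + 1000) = 0.02810.
So the output falls by 2.81 %.

2.81 %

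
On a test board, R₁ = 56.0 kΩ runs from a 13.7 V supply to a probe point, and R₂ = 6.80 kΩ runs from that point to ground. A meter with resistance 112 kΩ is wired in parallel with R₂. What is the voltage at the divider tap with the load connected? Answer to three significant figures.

V_out ≈ 1.41 V

The load sits in parallel with R₂: R₂‖R_L = (6.80 × 112) / (6.80 + 112) = 6.411 kΩ.
V_out = 13.7 × 6.411 / (56.0 + 6.411) = 13.7 × 6.411/62.41 = 1.41 V.
(Unloaded it would have been 1.48 V.)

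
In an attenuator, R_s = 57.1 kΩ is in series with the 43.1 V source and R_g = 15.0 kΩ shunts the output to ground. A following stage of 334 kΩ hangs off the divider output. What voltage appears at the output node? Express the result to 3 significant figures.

V_out ≈ 8.66 V

The load sits in parallel with R_g: R_g‖R_L = (15.0 × 334) / (15.0 + 334) = 14.36 kΩ.
V_out = 43.1 × 14.36 / (57.1 + 14.36) = 43.1 × 14.36/71.46 = 8.66 V.
(Unloaded it would have been 8.97 V.)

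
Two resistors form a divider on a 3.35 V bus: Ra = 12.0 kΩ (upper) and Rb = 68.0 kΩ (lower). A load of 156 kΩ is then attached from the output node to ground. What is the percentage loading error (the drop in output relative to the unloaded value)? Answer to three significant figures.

The divider's output (Thévenin) resistance is Ra‖Rb = 10.20 kΩ.
Fractional drop under load = R_th/(R_th + R_L) = 10.20 / (10.20 + 156) = 0.06137.
So the output falls by 6.14 %.

6.14 %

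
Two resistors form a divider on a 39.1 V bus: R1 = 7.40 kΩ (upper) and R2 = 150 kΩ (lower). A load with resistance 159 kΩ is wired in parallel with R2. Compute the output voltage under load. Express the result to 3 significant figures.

The load sits in parallel with R2: R2‖R_L = (150 × 159) / (150 + 159) = 77.18 kΩ.
V_out = 39.1 × 77.18 / (7.40 + 77.18) = 39.1 × 77.18/84.58 = 35.7 V.

V_out ≈ 35.7 V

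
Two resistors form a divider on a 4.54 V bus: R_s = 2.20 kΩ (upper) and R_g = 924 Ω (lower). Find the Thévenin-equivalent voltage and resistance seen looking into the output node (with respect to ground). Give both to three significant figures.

V_th = 1.34 V, R_th = 651 Ω

V_th is the open-circuit tap voltage: 4.54 × 924/(2200 + 924) = 1.34 V.
With the supply zeroed, R_s and R_g appear in parallel from the tap: R_th = R_s‖R_g = (2200 × 924)/3124 = 651 Ω.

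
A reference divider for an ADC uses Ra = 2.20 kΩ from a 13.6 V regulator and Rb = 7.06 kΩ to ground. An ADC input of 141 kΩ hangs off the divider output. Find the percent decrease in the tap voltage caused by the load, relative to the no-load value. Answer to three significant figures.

1.18 %

The divider's output (Thévenin) resistance is Ra‖Rb = 1.677 kΩ.
Fractional drop under load = R_th/(R_th + R_L) = 1.677 / (1.677 + 141) = 0.01176.
So the output falls by 1.18 %.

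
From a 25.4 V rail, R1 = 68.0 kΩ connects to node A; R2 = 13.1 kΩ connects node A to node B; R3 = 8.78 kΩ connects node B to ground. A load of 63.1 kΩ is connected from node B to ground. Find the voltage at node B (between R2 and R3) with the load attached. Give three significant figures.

V ≈ 2.20 V

At node B, R3 is in parallel with the load: R3‖R_L = 7.708 kΩ.
Below node A the resistance is R2 + (R3‖R_L) = 20.81 kΩ, so V_A = 25.4 × 20.81/88.81 = 5.951 V.
Then V_B = V_A × (R3‖R_L)/(R2 + R3‖R_L) = 5.951 × 7.708/20.81 = 2.20 V.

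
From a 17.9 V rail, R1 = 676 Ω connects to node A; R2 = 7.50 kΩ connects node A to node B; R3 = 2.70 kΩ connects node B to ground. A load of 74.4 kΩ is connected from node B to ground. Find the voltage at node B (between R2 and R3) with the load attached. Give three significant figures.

At node B, R3 is in parallel with the load: R3‖R_L = 2605 Ω.
Below node A the resistance is R2 + (R3‖R_L) = 10110 Ω, so V_A = 17.9 × 10110/10780 = 16.78 V.
Then V_B = V_A × (R3‖R_L)/(R2 + R3‖R_L) = 16.78 × 2605/10110 = 4.33 V.

V ≈ 4.33 V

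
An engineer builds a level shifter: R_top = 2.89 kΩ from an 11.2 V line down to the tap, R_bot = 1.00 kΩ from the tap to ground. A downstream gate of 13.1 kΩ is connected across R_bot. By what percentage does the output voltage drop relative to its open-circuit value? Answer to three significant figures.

The divider's output (Thévenin) resistance is R_top‖R_bot = 0.7429 kΩ.
Fractional drop under load = R_th/(R_th + R_L) = 0.7429 / (0.7429 + 13.1) = 0.05367.
So the output falls by 5.37 %.

5.37 %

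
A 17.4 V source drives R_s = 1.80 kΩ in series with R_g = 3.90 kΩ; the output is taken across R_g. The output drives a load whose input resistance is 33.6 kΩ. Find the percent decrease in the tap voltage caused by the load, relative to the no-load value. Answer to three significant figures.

The divider's output (Thévenin) resistance is R_s‖R_g = 1.232 kΩ.
Fractional drop under load = R_th/(R_th + R_L) = 1.232 / (1.232 + 33.6) = 0.03536.
So the output falls by 3.54 %.

3.54 %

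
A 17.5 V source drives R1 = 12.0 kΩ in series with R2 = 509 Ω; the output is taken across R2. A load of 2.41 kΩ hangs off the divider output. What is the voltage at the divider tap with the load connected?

V_out ≈ 0.592 V

The load sits in parallel with R2: R2‖R_L = (509 × 2410) / (509 + 2410) = 420.2 Ω.
V_out = 17.5 × 420.2 / (12000 + 420.2) = 17.5 × 420.2/12420 = 0.592 V.
(Unloaded it would have been 0.712 V.)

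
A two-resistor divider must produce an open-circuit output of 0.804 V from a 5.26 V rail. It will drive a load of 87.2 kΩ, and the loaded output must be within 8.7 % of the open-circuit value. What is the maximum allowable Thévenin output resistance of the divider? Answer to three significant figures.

R_th ≤ 8.31 kΩ

Loading drop = R_th/(R_th + R_L) ≤ 0.0870, so R_th ≤ R_L · ε/(1−ε) = 87.2 kΩ × 0.0870/0.9130 = 8.31 kΩ.
(Any R1, R2 with R2/(R1+R2) = 0.153 and R1‖R2 ≤ 8.31 kΩ will meet the spec.)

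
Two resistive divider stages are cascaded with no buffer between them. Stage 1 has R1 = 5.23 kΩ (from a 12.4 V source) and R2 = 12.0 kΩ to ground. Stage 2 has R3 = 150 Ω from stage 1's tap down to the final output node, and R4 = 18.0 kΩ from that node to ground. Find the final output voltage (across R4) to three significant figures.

Stage 2 presents R3+R4 = 18150 Ω as a load on stage 1's tap.
Stage 1's lower leg becomes R2‖(R3+R4) = 7224 Ω, so V_mid = 12.4 × 7224/12450 = 7.193 V.
Stage 2 is itself unloaded: V_out = V_mid × R4/(R3+R4) = 7.193 × 18000/18150 = 7.13 V.

V_out ≈ 7.13 V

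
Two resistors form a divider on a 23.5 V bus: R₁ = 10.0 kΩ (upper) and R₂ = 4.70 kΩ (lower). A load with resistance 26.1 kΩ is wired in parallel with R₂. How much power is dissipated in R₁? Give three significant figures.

Total resistance from the source is R₁ + (R₂‖R_L) = 13.98 kΩ, so I = 23.5/13.98 kΩ = 1.681 mA.
P = I²·R₁ = (1.681 mA)² × 10.0 kΩ = 28.2 mW.

P ≈ 28.2 mW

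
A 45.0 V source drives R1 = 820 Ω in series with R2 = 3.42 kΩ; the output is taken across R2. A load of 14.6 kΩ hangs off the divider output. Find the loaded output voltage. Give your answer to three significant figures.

The load sits in parallel with R2: R2‖R_L = (3420 × 14600) / (3420 + 14600) = 2771 Ω.
V_out = 45.0 × 2771 / (820 + 2771) = 45.0 × 2771/3591 = 34.7 V.
(Unloaded it would have been 36.3 V.)

V_out ≈ 34.7 V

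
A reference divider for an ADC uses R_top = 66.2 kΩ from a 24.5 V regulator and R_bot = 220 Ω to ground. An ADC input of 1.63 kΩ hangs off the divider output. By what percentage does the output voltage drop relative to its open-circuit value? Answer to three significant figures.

11.9 %

Unloaded V = 24.5 × 220/66420 = 0.081150 V.
Loaded: R_bot‖R_L = 193.8 Ω, giving V = 24.5 × 193.8/66390 = 0.071528 V.
Drop = (0.081150 − 0.071528) / 0.081150 = 11.9 %.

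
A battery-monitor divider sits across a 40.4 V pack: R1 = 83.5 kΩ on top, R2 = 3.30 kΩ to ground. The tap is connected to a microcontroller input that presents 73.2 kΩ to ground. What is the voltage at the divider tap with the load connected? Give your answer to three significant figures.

V_out ≈ 1.47 V

The load sits in parallel with R2: R2‖R_L = (3.30 × 73.2) / (3.30 + 73.2) = 3.158 kΩ.
V_out = 40.4 × 3.158 / (83.5 + 3.158) = 40.4 × 3.158/86.66 = 1.47 V.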